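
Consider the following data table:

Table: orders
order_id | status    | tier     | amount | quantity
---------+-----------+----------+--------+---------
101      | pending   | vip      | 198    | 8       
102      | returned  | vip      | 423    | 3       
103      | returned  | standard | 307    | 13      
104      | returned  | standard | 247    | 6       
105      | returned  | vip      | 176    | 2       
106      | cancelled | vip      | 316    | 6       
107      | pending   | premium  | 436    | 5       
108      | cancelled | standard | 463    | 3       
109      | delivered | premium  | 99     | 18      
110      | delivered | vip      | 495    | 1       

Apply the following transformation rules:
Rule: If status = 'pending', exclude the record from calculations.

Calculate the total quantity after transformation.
52

Step 1: Identify records where status = 'pending'
Step 2: The excluded records sum to 13
Step 3: Original total quantity = 65
Step 4: Remaining total = 65 - 13 = 52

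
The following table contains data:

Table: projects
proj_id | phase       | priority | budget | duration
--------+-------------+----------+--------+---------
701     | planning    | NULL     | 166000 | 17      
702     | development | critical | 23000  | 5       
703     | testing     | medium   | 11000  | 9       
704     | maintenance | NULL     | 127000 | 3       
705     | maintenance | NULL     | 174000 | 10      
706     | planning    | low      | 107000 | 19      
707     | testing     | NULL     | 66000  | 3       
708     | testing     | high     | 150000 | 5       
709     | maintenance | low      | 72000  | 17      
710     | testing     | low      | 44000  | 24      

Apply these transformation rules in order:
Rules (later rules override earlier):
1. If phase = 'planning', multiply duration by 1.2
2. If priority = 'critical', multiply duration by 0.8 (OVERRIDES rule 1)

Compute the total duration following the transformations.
118.2

Step 1: Rule 2 takes priority for records with priority = 'critical'
  - 1 records: 5 × 0.8 = 4.0
Step 2: Rule 1 applies to remaining records with phase = 'planning'
  - 2 records: 36 × 1.2 = 43.2
Step 3: Other records unchanged: 71
Step 4: Final sum = 4.0 + 43.2 + 71 = 118.2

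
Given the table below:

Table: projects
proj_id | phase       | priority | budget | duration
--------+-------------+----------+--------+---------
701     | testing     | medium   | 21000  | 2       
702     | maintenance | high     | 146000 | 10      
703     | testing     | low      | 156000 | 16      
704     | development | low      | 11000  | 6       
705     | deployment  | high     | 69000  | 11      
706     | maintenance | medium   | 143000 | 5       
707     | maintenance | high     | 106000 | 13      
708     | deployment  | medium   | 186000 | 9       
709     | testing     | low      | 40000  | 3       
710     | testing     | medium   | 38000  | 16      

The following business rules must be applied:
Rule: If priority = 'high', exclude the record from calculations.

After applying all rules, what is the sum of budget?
595000

Step 1: Identify records where priority = 'high'
Step 2: The excluded records sum to 321000
Step 3: Original total budget = 916000
Step 4: Remaining total = 916000 - 321000 = 595000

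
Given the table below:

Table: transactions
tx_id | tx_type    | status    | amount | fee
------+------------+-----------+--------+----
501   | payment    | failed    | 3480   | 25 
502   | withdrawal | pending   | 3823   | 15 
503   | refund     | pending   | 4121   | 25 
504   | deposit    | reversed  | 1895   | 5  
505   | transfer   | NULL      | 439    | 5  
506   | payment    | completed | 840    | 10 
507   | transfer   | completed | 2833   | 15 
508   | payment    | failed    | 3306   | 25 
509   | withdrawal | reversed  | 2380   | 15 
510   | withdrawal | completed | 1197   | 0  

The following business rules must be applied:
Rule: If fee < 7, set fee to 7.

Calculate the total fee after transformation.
151

Step 1: 3 records have fee < 7
Step 2: These records originally summed to 10
Step 3: After setting to minimum: 3 × 7 = 21
Step 4: Unaffected records sum: 130
Step 5: Final sum = 21 + 130 = 151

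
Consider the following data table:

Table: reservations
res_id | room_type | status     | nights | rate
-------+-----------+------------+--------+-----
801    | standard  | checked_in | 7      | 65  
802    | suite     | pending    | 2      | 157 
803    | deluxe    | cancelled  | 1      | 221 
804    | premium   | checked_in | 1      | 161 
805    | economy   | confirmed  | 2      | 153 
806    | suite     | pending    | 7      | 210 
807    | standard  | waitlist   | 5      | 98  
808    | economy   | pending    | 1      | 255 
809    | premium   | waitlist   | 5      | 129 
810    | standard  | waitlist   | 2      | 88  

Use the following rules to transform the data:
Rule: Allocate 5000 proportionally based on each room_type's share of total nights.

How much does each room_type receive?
deluxe: 151.52, economy: 454.55, premium: 909.09, standard: 2121.21, suite: 1363.64

Step 1: Calculate total nights = 33
Step 2: Calculate each room_type's proportion:
  deluxe: 1/33 = 3.03% → 151.52
  economy: 3/33 = 9.09% → 454.55
  premium: 6/33 = 18.18% → 909.09
  standard: 14/33 = 42.42% → 2121.21
  suite: 9/33 = 27.27% → 1363.64
Step 3: Verify: sum of allocations ≈ 5000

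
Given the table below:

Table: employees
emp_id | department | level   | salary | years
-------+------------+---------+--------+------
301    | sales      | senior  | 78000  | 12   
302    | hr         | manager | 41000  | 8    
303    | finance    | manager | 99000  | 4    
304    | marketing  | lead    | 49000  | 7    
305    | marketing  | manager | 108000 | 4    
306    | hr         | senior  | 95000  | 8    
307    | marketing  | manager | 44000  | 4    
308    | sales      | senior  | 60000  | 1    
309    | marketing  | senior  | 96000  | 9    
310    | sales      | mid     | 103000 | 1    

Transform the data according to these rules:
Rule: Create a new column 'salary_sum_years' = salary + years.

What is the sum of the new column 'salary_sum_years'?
773058

Step 1: For each record, compute salary + years
Example calculations:
  78000 + 12 = 78012
  41000 + 8 = 41008
  99000 + 4 = 99004
  ...
Step 2: Sum all derived values
Step 3: Total = 773058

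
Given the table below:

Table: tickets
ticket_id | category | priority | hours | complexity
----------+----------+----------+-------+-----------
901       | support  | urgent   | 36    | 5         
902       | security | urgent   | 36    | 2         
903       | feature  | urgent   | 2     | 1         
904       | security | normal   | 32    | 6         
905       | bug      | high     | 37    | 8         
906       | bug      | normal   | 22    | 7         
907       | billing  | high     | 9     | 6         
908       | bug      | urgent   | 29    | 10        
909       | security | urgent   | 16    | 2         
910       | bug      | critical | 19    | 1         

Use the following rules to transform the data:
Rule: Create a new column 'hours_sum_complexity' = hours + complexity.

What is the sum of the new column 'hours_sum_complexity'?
286

Step 1: For each record, compute hours + complexity
Example calculations:
  36 + 5 = 41
  36 + 2 = 38
  2 + 1 = 3
  ...
Step 2: Sum all derived values
Step 3: Total = 286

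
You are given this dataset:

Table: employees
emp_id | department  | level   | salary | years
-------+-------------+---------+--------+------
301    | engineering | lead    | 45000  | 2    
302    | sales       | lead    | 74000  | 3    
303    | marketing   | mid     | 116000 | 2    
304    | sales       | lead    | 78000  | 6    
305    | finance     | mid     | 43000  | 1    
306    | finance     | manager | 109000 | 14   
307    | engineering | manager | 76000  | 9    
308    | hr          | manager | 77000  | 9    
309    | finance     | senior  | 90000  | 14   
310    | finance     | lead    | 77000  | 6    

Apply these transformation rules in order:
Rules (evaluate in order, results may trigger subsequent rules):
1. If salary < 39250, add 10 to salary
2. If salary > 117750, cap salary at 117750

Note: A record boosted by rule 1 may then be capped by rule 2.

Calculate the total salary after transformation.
785000

Step 1: Apply rule 1 to records with salary < 39250
  - 0 records get bonus of 10
  - Of these, 0 records then exceed 117750 and get capped
Step 2: Apply rule 2 to records with salary > 117750
  - 0 records (original) are capped
Step 3: Calculate final sum = 785000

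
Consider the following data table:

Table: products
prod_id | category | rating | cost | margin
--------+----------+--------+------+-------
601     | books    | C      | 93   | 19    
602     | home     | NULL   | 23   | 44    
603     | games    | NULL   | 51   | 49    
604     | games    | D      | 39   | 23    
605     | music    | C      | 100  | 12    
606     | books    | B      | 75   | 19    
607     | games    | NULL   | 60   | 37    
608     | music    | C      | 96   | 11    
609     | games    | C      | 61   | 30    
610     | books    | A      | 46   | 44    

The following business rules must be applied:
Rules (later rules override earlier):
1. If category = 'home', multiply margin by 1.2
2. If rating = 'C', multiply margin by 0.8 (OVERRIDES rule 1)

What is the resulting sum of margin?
282.4

Step 1: Rule 2 takes priority for records with rating = 'C'
  - 4 records: 72 × 0.8 = 57.6
Step 2: Rule 1 applies to remaining records with category = 'home'
  - 1 records: 44 × 1.2 = 52.8
Step 3: Other records unchanged: 172
Step 4: Final sum = 57.6 + 52.8 + 172 = 282.4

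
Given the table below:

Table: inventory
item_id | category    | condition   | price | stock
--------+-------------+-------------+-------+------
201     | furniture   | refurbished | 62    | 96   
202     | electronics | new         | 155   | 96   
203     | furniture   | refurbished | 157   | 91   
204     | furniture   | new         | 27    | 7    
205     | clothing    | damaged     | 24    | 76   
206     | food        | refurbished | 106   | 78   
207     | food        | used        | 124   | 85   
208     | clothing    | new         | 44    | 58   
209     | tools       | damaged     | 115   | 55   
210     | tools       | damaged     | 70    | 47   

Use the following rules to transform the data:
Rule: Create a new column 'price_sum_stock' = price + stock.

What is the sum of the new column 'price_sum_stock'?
1573

Step 1: For each record, compute price + stock
Example calculations:
  62 + 96 = 158
  155 + 96 = 251
  157 + 91 = 248
  ...
Step 2: Sum all derived values
Step 3: Total = 1573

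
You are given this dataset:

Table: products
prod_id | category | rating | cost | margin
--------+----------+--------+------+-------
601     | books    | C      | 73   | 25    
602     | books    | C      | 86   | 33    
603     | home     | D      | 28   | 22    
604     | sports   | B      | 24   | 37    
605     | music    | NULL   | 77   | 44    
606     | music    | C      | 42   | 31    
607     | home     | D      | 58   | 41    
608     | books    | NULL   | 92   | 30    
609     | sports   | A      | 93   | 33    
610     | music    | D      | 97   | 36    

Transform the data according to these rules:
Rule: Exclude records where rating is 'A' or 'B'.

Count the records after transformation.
8

Step 1: Count records to exclude
  - 1 (A) + 1 (B) = 2 records
Step 2: Total records: 10
Step 3: Remaining = 10 - 2 = 8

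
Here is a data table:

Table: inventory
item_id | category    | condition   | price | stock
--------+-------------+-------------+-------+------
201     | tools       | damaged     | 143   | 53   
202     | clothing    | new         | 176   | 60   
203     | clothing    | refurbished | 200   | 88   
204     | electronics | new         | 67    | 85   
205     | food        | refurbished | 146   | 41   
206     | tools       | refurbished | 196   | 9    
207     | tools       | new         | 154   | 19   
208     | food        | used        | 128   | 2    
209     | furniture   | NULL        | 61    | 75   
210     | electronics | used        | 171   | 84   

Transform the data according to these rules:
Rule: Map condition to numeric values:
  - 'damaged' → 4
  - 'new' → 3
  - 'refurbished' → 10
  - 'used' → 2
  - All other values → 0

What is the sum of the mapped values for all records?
47

Step 1: Apply mapping to each record
Step 2: Count by status:
  'damaged': 1 records × 4 = 4
  'new': 3 records × 3 = 9
  'refurbished': 3 records × 10 = 30
  'used': 2 records × 2 = 4
Step 3: Sum all mapped values = 47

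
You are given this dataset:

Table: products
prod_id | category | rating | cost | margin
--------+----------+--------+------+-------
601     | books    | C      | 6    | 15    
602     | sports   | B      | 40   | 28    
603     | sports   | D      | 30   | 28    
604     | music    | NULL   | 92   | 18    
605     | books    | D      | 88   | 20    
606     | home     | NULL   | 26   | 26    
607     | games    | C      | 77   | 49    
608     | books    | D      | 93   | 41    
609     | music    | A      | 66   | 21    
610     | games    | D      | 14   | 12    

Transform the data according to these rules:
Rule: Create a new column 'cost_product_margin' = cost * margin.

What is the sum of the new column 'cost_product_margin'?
15282

Step 1: For each record, compute cost * margin
Example calculations:
  6 * 15 = 90
  40 * 28 = 1120
  30 * 28 = 840
  ...
Step 2: Sum all derived values
Step 3: Total = 15282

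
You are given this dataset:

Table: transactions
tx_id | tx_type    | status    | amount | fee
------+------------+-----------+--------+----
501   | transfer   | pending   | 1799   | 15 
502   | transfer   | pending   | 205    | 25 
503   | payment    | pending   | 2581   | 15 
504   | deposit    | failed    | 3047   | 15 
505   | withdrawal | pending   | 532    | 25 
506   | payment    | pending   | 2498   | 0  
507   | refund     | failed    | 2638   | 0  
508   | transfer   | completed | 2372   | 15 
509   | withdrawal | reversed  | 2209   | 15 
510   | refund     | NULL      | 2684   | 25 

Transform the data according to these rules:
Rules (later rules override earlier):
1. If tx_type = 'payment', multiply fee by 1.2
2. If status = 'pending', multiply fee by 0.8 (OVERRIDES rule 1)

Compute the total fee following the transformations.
134.0

Step 1: Rule 2 takes priority for records with status = 'pending'
  - 5 records: 80 × 0.8 = 64.0
Step 2: Rule 1 applies to remaining records with tx_type = 'payment'
  - 0 records: 0 × 1.2 = 0.0
Step 3: Other records unchanged: 70
Step 4: Final sum = 64.0 + 0.0 + 70 = 134.0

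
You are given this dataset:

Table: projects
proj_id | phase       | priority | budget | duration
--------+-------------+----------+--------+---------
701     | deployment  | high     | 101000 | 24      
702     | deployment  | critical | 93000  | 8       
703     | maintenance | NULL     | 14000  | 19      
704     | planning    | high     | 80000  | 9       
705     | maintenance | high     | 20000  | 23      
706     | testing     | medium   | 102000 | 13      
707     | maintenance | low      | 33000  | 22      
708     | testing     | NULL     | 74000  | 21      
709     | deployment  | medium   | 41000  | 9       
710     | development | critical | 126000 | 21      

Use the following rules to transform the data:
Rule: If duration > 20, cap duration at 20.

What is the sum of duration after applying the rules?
158

Step 1: 5 records have duration > 20
Step 2: These records originally summed to 111
Step 3: After capping: 5 × 20 = 100
Step 4: Unaffected records sum: 58
Step 5: Final sum = 100 + 58 = 158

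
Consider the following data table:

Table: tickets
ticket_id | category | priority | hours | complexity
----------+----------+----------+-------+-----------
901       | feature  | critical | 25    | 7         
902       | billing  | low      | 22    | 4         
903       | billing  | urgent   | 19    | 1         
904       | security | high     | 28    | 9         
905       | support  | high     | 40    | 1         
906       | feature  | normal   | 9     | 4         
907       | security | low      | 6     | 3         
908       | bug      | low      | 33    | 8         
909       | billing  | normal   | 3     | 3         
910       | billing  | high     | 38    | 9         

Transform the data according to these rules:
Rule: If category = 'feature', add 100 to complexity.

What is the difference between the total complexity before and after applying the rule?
200

Step 1: Original sum of complexity = 49
Step 2: 2 records have category = 'feature'
Step 3: Each affected record changes by 100
Step 4: Total change = 2 × 100 = 200
Step 5: New sum = 49 + 200 = 249
Step 6: Difference = |249 - 49| = 200
        (Sum increased by 200)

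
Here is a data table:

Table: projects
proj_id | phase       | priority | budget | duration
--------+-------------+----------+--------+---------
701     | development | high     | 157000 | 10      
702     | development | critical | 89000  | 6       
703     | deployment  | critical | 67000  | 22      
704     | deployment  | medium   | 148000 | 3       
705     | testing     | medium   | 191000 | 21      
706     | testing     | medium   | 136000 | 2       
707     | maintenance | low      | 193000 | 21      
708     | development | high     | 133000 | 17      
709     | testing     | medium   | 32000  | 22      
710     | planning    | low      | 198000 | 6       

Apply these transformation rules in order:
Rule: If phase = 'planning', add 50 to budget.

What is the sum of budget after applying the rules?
1344050

Step 1: Count records where phase = 'planning': 1
Step 2: Total bonus added: 1 × 50 = 50
Step 3: Original sum of budget: 1344000
Step 4: Final sum = 1344000 + 50 = 1344050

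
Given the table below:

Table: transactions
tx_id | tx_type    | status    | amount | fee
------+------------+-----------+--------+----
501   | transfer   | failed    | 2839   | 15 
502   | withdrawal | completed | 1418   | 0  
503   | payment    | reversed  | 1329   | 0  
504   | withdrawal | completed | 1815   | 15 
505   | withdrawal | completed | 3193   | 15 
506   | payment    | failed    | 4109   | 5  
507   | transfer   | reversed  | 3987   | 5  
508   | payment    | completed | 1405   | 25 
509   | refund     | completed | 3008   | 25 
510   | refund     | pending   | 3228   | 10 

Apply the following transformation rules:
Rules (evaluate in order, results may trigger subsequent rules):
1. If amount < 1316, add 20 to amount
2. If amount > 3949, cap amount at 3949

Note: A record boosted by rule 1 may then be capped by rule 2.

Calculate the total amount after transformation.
26133

Step 1: Apply rule 1 to records with amount < 1316
  - 0 records get bonus of 20
  - Of these, 0 records then exceed 3949 and get capped
Step 2: Apply rule 2 to records with amount > 3949
  - 2 records (original) are capped
Step 3: Calculate final sum = 26133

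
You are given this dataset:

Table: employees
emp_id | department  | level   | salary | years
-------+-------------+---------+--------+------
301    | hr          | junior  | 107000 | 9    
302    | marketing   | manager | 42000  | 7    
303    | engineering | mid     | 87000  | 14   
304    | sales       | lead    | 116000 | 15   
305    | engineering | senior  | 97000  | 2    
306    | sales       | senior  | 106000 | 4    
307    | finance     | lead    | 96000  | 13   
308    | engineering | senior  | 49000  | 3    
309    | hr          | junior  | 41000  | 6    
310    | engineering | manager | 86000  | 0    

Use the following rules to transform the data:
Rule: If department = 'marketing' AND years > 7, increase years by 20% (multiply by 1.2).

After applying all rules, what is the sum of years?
73

Step 1: Find records where department = 'marketing' AND years > 7
Step 2: 0 records match, summing to 0
Step 3: After multiplier: 0 × 1.2 = 0.0
Step 4: Unaffected records sum: 73
Step 5: Final sum = 0.0 + 73 = 73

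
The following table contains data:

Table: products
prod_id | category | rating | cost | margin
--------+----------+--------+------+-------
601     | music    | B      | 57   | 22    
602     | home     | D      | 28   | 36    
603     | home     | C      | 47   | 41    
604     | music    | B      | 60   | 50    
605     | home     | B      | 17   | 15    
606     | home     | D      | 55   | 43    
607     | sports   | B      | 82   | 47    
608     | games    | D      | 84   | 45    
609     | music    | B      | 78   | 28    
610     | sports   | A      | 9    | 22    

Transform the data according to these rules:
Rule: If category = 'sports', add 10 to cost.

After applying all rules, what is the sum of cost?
537

Step 1: Count records where category = 'sports': 2
Step 2: Total bonus added: 2 × 10 = 20
Step 3: Original sum of cost: 517
Step 4: Final sum = 517 + 20 = 537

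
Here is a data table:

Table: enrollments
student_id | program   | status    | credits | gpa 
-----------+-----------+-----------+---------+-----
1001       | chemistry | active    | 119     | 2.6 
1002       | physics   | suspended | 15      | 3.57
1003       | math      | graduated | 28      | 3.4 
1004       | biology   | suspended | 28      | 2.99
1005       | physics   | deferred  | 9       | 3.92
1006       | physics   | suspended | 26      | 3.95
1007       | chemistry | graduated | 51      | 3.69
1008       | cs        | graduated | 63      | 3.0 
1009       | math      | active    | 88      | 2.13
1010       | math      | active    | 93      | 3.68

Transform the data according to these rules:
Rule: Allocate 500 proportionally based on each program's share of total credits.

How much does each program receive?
biology: 26.92, chemistry: 163.46, cs: 60.58, math: 200.96, physics: 48.08

Step 1: Calculate total credits = 520
Step 2: Calculate each program's proportion:
  biology: 28/520 = 5.38% → 26.92
  chemistry: 170/520 = 32.69% → 163.46
  cs: 63/520 = 12.12% → 60.58
  math: 209/520 = 40.19% → 200.96
  physics: 50/520 = 9.62% → 48.08
Step 3: Verify: sum of allocations ≈ 500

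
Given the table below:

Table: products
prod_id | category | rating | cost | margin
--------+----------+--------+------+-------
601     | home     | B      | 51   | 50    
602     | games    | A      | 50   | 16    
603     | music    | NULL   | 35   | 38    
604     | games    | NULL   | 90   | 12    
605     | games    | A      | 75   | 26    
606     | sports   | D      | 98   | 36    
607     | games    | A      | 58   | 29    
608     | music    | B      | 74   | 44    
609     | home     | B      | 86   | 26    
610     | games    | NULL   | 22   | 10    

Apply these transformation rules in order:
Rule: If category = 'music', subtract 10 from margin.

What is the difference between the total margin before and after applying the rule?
20

Step 1: Original sum of margin = 287
Step 2: 2 records have category = 'music'
Step 3: Each affected record changes by -10
Step 4: Total change = 2 × -10 = -20
Step 5: New sum = 287 + -20 = 267
Step 6: Difference = |267 - 287| = 20
        (Sum decreased by 20)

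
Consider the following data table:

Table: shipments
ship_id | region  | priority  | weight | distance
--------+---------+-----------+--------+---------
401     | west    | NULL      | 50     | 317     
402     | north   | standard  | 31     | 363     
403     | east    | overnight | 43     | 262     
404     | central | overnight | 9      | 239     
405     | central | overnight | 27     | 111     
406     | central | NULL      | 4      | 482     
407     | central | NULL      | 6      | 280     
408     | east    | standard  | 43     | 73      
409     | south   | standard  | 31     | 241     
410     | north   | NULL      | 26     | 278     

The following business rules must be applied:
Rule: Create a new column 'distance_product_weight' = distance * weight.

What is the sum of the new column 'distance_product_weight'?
64963

Step 1: For each record, compute distance * weight
Example calculations:
  317 * 50 = 15850
  363 * 31 = 11253
  262 * 43 = 11266
  ...
Step 2: Sum all derived values
Step 3: Total = 64963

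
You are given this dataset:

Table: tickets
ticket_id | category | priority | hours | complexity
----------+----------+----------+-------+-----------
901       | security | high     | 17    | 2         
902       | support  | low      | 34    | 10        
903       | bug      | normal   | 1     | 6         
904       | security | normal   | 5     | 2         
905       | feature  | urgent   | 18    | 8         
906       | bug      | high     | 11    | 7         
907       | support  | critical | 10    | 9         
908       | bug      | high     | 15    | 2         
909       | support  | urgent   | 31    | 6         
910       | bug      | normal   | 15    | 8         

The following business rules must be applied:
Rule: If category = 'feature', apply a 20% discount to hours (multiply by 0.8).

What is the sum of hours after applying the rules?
153.4

Step 1: Records with category = 'feature' have total hours = 18
Step 2: Apply multiplier: 18 × 0.8 = 14.4
Step 3: Other records total: 139
Step 4: Final sum = 14.4 + 139 = 153.4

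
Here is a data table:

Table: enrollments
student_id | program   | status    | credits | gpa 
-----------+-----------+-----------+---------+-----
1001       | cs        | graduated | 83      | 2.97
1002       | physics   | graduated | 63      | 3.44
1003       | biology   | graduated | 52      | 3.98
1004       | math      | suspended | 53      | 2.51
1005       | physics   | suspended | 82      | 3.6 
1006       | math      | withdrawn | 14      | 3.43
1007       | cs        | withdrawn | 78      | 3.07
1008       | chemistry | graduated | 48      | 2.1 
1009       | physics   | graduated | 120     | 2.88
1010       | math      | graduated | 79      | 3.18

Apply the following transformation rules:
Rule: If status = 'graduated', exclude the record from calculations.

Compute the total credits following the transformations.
227

Step 1: Identify records where status = 'graduated'
Step 2: The excluded records sum to 445
Step 3: Original total credits = 672
Step 4: Remaining total = 672 - 445 = 227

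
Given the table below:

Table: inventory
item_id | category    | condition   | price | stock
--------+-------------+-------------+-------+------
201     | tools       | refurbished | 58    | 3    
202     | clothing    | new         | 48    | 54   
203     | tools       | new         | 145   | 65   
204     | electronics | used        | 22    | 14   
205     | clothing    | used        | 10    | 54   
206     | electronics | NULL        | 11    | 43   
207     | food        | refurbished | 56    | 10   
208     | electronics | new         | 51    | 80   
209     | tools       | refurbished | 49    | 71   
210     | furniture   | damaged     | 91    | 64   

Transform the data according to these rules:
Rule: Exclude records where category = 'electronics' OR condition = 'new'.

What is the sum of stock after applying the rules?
202

Step 1: Find records where category = 'electronics' OR condition = 'new'
Step 2: 5 records match, summing to 256
Step 3: Original sum: 458
Step 4: Remaining sum = 458 - 256 = 202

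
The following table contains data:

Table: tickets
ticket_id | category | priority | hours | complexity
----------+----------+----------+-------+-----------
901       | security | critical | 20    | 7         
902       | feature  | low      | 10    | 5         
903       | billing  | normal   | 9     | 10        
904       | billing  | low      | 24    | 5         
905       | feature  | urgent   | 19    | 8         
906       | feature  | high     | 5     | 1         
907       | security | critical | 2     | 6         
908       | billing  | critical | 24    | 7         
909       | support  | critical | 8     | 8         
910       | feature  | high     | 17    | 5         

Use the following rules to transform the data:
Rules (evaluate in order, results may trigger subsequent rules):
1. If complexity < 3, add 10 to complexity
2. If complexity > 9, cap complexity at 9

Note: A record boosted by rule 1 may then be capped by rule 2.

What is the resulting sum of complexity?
69

Step 1: Apply rule 1 to records with complexity < 3
  - 1 records get bonus of 10
  - Of these, 1 records then exceed 9 and get capped
Step 2: Apply rule 2 to records with complexity > 9
  - 1 records (original) are capped
Step 3: Calculate final sum = 69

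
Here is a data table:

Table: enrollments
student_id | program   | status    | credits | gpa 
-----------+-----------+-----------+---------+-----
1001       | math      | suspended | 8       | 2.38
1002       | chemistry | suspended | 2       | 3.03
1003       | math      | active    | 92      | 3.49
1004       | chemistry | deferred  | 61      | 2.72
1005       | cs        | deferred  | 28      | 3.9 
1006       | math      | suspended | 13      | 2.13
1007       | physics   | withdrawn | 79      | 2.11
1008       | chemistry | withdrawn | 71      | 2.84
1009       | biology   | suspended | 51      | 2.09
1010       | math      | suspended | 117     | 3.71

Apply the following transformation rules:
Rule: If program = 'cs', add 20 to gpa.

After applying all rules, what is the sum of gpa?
48.4

Step 1: Count records where program = 'cs': 1
Step 2: Total bonus added: 1 × 20 = 20
Step 3: Original sum of gpa: 28.4
Step 4: Final sum = 28.4 + 20 = 48.4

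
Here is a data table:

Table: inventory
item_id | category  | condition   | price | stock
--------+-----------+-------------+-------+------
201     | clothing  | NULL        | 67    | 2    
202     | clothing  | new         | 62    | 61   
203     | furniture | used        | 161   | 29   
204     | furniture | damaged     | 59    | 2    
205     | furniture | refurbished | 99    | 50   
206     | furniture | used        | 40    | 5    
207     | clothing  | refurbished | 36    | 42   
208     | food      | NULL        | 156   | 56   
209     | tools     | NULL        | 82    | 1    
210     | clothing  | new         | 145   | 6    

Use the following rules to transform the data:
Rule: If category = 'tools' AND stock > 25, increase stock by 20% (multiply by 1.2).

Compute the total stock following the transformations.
254

Step 1: Find records where category = 'tools' AND stock > 25
Step 2: 0 records match, summing to 0
Step 3: After multiplier: 0 × 1.2 = 0.0
Step 4: Unaffected records sum: 254
Step 5: Final sum = 0.0 + 254 = 254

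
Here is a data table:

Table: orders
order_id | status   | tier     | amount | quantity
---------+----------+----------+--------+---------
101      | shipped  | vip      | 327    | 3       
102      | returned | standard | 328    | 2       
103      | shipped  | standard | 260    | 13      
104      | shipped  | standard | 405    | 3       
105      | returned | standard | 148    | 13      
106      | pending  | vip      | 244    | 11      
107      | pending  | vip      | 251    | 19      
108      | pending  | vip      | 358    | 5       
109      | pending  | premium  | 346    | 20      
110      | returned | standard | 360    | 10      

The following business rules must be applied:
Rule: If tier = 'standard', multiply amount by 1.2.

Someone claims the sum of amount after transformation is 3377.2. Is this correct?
No, the correct result is 3327.2.

Step 1: Calculate the correct sum after transformation
Step 2: Apply multiplier 1.2 to records where tier = 'standard'
Step 3: Correct result = 3327.2
Step 4: Claimed result = 3377.2
Step 5: 3327.2 ≠ 3377.2
Conclusion: The claimed result is incorrect. The correct answer is 3327.2.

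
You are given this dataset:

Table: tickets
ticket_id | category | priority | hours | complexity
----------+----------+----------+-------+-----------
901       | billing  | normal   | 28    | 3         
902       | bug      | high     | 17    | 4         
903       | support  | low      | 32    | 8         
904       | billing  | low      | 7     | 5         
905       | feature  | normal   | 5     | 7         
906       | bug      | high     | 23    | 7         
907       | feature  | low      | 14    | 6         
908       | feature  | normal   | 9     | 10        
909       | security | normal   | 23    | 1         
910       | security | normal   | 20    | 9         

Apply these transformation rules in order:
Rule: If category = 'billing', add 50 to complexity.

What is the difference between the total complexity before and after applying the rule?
100

Step 1: Original sum of complexity = 60
Step 2: 2 records have category = 'billing'
Step 3: Each affected record changes by 50
Step 4: Total change = 2 × 50 = 100
Step 5: New sum = 60 + 100 = 160
Step 6: Difference = |160 - 60| = 100
        (Sum increased by 100)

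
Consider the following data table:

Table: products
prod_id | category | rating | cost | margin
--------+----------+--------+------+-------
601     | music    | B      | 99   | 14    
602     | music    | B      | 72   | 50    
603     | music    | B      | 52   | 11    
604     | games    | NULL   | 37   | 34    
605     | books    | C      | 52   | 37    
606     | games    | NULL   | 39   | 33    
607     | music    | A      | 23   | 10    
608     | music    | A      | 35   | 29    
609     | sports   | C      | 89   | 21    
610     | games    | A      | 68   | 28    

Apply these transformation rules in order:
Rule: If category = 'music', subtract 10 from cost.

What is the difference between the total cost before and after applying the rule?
50

Step 1: Original sum of cost = 566
Step 2: 5 records have category = 'music'
Step 3: Each affected record changes by -10
Step 4: Total change = 5 × -10 = -50
Step 5: New sum = 566 + -50 = 516
Step 6: Difference = |516 - 566| = 50
        (Sum decreased by 50)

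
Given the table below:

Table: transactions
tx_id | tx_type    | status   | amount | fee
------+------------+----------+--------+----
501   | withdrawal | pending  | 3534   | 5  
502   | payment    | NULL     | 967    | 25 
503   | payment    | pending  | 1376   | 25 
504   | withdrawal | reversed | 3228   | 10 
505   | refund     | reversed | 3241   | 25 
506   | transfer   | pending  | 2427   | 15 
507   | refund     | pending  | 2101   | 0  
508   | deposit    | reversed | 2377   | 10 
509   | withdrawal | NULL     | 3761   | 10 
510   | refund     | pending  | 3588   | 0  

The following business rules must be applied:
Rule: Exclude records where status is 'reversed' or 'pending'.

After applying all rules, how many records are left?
2

Step 1: Count records to exclude
  - 3 (reversed) + 5 (pending) = 8 records
Step 2: Total records: 10
Step 3: Remaining = 10 - 8 = 2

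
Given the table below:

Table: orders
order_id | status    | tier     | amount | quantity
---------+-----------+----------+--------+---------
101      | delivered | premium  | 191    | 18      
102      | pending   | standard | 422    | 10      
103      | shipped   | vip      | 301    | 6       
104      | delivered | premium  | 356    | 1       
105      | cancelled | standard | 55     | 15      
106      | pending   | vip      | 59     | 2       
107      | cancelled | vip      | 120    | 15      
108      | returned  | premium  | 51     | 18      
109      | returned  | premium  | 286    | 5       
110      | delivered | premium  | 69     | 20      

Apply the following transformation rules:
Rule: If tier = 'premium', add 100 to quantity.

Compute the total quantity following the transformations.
610

Step 1: Count records where tier = 'premium': 5
Step 2: Total bonus added: 5 × 100 = 500
Step 3: Original sum of quantity: 110
Step 4: Final sum = 110 + 500 = 610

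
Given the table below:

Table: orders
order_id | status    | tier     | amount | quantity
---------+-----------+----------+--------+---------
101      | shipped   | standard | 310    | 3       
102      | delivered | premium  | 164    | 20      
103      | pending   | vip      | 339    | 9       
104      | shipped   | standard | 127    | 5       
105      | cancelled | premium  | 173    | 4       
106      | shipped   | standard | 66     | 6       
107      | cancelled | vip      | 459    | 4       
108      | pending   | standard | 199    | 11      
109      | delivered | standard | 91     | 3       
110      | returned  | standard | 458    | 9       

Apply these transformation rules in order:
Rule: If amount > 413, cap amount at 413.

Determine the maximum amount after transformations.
413

Step 1: Original maximum amount = 459
Step 2: Apply cap at 413
Step 3: 2 records had amount > 413 and were capped
Step 4: Maximum after transformation = 413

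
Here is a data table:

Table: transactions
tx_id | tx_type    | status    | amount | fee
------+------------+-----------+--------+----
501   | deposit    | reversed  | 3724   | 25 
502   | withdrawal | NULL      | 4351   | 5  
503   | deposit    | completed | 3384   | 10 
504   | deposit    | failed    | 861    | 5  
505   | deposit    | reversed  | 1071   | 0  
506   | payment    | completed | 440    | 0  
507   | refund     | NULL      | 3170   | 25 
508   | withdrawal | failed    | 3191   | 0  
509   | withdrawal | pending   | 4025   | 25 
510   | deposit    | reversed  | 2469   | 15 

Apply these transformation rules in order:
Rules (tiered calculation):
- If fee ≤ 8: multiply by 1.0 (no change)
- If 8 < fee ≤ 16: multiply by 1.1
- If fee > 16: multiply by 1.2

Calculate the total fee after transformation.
127.5

Step 1: Tier 1 (fee ≤ 8): 5 records, sum = 10 × 1.0 = 10.0
Step 2: Tier 2 (8 < fee ≤ 16): 2 records, sum = 25 × 1.1 = 27.5
Step 3: Tier 3 (fee > 16): 3 records, sum = 75 × 1.2 = 90.0
Step 4: Final sum = 10.0 + 27.5 + 90.0 = 127.5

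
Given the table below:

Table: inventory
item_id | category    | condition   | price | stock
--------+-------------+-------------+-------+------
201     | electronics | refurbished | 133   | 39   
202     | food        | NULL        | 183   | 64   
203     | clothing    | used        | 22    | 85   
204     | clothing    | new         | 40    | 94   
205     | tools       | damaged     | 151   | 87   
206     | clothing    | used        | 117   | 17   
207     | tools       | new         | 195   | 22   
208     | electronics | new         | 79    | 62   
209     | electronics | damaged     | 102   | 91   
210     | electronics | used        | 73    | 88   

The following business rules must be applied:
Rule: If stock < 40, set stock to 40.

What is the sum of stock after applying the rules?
691

Step 1: 3 records have stock < 40
Step 2: These records originally summed to 78
Step 3: After setting to minimum: 3 × 40 = 120
Step 4: Unaffected records sum: 571
Step 5: Final sum = 120 + 571 = 691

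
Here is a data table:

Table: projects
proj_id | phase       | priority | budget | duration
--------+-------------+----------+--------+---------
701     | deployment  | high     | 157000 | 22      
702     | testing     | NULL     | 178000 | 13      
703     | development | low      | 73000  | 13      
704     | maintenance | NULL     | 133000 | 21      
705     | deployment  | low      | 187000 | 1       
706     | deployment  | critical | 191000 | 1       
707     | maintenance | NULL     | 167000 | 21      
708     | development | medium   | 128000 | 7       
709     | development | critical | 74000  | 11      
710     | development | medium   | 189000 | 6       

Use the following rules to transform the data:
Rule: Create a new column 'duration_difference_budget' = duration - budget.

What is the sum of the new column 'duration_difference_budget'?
-1476884

Step 1: For each record, compute duration - budget
Example calculations:
  22 - 157000 = -156978
  13 - 178000 = -177987
  13 - 73000 = -72987
  ...
Step 2: Sum all derived values
Step 3: Total = -1476884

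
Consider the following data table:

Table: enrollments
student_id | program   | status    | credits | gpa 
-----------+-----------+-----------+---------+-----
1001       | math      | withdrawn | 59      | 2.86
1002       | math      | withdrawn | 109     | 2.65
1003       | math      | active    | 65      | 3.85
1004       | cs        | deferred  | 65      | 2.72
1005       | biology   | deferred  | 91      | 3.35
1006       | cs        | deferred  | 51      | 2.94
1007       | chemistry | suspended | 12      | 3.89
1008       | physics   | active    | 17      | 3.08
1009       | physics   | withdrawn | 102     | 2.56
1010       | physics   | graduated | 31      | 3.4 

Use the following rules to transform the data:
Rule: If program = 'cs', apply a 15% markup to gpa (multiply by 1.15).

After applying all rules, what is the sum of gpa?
32.15

Step 1: Records with program = 'cs' have total gpa = 5.66
Step 2: Apply multiplier: 5.66 × 1.15 = 6.51
Step 3: Other records total: 25.64
Step 4: Final sum = 6.51 + 25.64 = 32.15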